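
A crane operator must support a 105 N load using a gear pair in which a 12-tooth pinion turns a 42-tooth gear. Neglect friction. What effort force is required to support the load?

Gear pair MA = 42/12 = 3.5.
Effort = load / MA = 105 / 3.5 = 30 N.

30 N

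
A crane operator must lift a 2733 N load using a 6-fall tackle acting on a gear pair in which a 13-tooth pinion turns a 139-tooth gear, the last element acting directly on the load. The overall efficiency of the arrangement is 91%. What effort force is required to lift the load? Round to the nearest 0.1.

Block-and-tackle MA = number of supporting rope parts = 6.
Gear pair MA = 139/13 = 10.692.
Combined ideal MA = 6 × 10.692 = 64.154.
Actual MA = 64.154 × 0.91 = 58.38.
Effort = load / actual MA = 2733 / 58.38 = 46.814 N.

46.8 N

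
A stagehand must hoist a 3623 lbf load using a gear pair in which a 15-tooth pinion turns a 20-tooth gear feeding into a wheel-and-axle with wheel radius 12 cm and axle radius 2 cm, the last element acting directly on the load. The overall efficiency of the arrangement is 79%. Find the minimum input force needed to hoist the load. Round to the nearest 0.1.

573.3 lbf

Gear pair MA = 20/15 = 1.3333.
Wheel-and-axle MA = R/r = 12/2 = 6.
Combined ideal MA = 1.3333 × 6 = 8.
Actual MA = 8 × 0.79 = 6.32.
Effort = load / actual MA = 3623 / 6.32 = 573.26 lbf.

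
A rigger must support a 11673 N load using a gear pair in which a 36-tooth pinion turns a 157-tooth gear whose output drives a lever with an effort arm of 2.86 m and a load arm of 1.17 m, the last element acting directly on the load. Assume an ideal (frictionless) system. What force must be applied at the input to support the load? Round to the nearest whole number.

Gear pair MA = 157/36 = 4.3611.
Lever MA = effort arm / load arm = 2.86/1.17 = 2.4444.
Combined ideal MA = 4.3611 × 2.4444 = 10.66.
Effort = load / MA = 11673 / 10.66 = 1095 N.

1095 N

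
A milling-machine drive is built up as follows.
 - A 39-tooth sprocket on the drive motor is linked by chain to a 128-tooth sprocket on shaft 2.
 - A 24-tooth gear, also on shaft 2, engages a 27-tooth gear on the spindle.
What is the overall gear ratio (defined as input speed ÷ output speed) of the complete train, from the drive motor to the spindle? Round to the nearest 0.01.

3.69

Each stage contributes driven/driver: chain 128/39 = 3.2821, gear mesh 27/24 = 1.125.
Overall: 3.2821 × 1.125 = 3.6923.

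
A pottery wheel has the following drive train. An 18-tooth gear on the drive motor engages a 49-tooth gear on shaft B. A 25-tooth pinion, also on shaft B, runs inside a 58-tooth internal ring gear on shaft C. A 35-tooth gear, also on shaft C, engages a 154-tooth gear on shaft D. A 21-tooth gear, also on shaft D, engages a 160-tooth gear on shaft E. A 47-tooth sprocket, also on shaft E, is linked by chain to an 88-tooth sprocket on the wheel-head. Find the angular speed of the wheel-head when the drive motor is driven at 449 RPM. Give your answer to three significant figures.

1.13 RPM

gear mesh 49/18 = 2.7222 → 449/2.7222 = 164.94 RPM
internal gear 58/25 = 2.32 → 164.94/2.32 = 71.094 RPM
gear mesh 154/35 = 4.4 → 71.094/4.4 = 16.158 RPM
gear mesh 160/21 = 7.619 → 16.158/7.619 = 2.1207 RPM
chain 88/47 = 1.8723 → 2.1207/1.8723 = 1.1327 RPM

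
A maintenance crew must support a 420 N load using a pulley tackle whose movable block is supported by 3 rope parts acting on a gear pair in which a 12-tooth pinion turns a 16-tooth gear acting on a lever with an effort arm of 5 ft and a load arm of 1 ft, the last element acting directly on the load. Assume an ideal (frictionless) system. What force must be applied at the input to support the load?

21 N

Block-and-tackle MA = number of supporting rope parts = 3.
Gear pair MA = 16/12 = 1.3333.
Lever MA = effort arm / load arm = 5/1 = 5.
Combined ideal MA = 3 × 1.3333 × 5 = 20.
Effort = load / MA = 420 / 20 = 21 N.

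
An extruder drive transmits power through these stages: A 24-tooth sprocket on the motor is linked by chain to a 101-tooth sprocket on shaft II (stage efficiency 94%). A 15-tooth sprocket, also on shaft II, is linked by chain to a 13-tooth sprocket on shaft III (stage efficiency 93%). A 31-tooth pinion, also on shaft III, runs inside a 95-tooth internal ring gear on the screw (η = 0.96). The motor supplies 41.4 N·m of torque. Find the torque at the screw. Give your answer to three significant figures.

388 N·m

After the chain (101/24): 41.4 × 4.2083 × 0.94 = 163.77 N·m
After the chain (13/15): 163.77 × 0.86667 × 0.93 = 132 N·m
After the internal gear (95/31): 132 × 3.0645 × 0.96 = 388.33 N·m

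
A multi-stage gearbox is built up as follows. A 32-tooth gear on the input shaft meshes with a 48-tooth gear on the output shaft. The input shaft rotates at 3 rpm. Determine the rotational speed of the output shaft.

2 rpm

Gear mesh: ratio = 48/32 = 1.5, so the output shaft turns at 3 / 1.5 = 2 rpm.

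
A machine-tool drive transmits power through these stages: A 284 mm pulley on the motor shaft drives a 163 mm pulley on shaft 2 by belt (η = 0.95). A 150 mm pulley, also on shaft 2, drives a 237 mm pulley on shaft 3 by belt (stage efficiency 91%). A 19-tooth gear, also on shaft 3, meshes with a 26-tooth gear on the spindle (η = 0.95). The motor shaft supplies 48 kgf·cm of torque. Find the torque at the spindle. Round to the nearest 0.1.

After the belt (163/284): 48 × 0.57394 × 0.95 = 26.172 kgf·cm
After the belt (237/150): 26.172 × 1.58 × 0.91 = 37.63 kgf·cm
After the gear mesh (26/19): 37.63 × 1.3684 × 0.95 = 48.919 kgf·cm

48.9 kgf·cm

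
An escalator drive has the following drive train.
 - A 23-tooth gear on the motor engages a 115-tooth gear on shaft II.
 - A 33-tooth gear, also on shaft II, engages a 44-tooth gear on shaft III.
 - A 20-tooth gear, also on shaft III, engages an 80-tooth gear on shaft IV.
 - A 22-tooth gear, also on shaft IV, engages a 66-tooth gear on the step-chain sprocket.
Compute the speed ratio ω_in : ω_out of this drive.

80

Each stage contributes driven/driver: gear mesh 115/23 = 5, gear mesh 44/33 = 1.3333, gear mesh 80/20 = 4, gear mesh 66/22 = 3.
Overall: 5 × 1.3333 × 4 × 3 = 80.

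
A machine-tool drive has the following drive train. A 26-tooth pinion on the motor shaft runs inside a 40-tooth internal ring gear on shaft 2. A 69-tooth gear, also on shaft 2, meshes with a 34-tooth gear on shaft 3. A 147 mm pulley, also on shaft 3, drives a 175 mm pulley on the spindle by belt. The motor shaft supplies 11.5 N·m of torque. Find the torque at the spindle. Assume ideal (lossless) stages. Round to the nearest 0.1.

10.4 N·m

internal gear 40/26 = 1.5385 → τ = 11.5·1.5385 = 17.692 N·m
gear mesh 34/69 = 0.49275 → τ = 17.692·0.49275 = 8.7179 N·m
belt 175/147 = 1.1905 → τ = 8.7179·1.1905 = 10.379 N·m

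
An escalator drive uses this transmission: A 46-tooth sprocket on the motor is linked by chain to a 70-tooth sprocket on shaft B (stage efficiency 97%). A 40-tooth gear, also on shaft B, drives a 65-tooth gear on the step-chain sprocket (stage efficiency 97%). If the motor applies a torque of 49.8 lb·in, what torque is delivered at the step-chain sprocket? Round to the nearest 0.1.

chain 70/46 = 1.5217 → τ = 49.8·1.5217·0.97 = 73.509 lb·in
gear mesh 65/40 = 1.625 → τ = 73.509·1.625·0.97 = 115.87 lb·in

115.9 lb·in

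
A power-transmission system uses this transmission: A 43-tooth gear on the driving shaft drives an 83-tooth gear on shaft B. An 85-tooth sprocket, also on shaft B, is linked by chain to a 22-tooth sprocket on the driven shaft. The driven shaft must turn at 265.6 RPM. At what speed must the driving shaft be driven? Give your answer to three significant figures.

Overall ratio R = 1.9302 × 0.25882 = 0.49959.
Required input speed = output speed × R = 265.6 × 0.49959 = 132.69 RPM.

133 RPM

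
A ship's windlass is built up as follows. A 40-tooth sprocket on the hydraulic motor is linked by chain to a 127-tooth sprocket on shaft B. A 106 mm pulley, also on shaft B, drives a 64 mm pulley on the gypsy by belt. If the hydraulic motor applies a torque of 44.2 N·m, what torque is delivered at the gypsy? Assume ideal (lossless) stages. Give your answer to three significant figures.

chain 127/40 = 3.175 → τ = 44.2·3.175 = 140.34 N·m
belt 64/106 = 0.60377 → τ = 140.34·0.60377 = 84.731 N·m

84.7 N·m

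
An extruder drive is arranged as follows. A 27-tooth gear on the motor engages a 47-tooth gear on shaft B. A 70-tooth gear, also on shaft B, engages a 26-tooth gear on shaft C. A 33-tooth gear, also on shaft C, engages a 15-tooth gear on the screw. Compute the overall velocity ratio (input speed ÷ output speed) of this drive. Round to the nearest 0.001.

Each stage contributes driven/driver: gear mesh 47/27 = 1.7407, gear mesh 26/70 = 0.37143, gear mesh 15/33 = 0.45455.
Overall: 1.7407 × 0.37143 × 0.45455 = 0.29389.

0.294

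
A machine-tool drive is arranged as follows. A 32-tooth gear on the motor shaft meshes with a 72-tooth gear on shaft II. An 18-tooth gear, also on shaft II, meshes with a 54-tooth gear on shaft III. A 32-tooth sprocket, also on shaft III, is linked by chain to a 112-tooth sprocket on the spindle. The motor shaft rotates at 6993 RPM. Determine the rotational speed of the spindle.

296 RPM

Gear mesh: ratio = 72/32 = 2.25, so shaft II turns at 6993 / 2.25 = 3108 RPM.
Gear mesh: ratio = 54/18 = 3, so shaft III turns at 3108 / 3 = 1036 RPM.
Chain: ratio = 112/32 = 3.5, so the spindle turns at 1036 / 3.5 = 296 RPM.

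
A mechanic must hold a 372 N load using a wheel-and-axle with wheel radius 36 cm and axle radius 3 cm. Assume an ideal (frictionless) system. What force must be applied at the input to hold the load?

Wheel-and-axle MA = R/r = 36/3 = 12.
Effort = load / MA = 372 / 12 = 31 N.

31 N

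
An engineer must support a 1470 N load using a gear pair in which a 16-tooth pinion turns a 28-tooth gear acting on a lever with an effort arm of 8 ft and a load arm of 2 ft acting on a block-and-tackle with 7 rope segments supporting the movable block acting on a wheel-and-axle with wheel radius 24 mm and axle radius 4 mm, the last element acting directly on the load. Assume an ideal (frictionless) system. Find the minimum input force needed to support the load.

Gear pair MA = 28/16 = 1.75.
Lever MA = effort arm / load arm = 8/2 = 4.
Block-and-tackle MA = number of supporting rope parts = 7.
Wheel-and-axle MA = R/r = 24/4 = 6.
Combined ideal MA = 1.75 × 4 × 7 × 6 = 294.
Effort = load / MA = 1470 / 294 = 5 N.

5 N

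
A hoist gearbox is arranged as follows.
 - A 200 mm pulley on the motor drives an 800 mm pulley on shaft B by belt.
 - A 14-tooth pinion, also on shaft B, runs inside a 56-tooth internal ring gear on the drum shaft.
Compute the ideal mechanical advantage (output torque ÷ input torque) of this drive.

16

Each stage contributes driven/driver: belt 800/200 = 4, internal gear 56/14 = 4.
Overall: 4 × 4 = 16.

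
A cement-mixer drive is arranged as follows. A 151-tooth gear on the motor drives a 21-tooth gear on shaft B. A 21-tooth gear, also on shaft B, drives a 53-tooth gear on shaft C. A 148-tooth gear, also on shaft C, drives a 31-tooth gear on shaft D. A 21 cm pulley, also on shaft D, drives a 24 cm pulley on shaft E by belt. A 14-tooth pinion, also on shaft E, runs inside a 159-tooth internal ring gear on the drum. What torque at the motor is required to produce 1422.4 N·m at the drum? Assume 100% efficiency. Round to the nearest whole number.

1491 N·m

Overall ratio R = 0.13907 × 2.5238 × 0.20946 × 1.1429 × 11.357 = 0.95425.
Input torque = output torque / R = 1422.4 / 0.95425 = 1490.6 N·m.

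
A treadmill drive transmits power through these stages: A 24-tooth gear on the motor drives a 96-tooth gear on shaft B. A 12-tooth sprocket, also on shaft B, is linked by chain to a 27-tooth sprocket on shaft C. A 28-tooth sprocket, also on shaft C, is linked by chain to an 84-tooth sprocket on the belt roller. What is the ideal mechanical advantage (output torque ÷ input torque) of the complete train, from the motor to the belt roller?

Each stage contributes driven/driver: gear mesh 96/24 = 4, chain 27/12 = 2.25, chain 84/28 = 3.
Overall: 4 × 2.25 × 3 = 27.

27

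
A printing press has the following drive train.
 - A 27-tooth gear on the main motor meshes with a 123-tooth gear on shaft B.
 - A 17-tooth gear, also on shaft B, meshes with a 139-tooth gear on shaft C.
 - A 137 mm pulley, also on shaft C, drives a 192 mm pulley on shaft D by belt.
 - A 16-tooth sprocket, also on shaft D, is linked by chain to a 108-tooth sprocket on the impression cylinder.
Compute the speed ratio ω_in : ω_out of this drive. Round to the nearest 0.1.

Each stage contributes driven/driver: gear mesh 123/27 = 4.5556, gear mesh 139/17 = 8.1765, belt 192/137 = 1.4015, chain 108/16 = 6.75.
Overall: 4.5556 × 8.1765 × 1.4015 × 6.75 = 352.36.

352.4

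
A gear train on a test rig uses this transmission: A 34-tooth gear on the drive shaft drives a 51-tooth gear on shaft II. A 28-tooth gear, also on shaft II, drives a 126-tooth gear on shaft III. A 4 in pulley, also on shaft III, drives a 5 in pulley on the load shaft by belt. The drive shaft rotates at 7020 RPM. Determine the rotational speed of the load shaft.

832 RPM

the drive shaft → shaft II (gear mesh, 51/34): 7020 ÷ 1.5 = 4680 RPM
shaft II → shaft III (gear mesh, 126/28): 4680 ÷ 4.5 = 1040 RPM
shaft III → the load shaft (belt, 5/4): 1040 ÷ 1.25 = 832 RPM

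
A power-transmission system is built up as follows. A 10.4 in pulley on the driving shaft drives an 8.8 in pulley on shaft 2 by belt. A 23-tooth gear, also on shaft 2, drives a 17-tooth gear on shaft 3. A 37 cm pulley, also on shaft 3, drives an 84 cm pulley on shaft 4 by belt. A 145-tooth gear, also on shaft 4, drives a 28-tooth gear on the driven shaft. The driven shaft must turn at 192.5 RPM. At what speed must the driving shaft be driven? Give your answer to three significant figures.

52.8 RPM

Overall ratio R = 0.84615 × 0.73913 × 2.2703 × 0.1931 = 0.27418.
Required input speed = output speed × R = 192.5 × 0.27418 = 52.78 RPM.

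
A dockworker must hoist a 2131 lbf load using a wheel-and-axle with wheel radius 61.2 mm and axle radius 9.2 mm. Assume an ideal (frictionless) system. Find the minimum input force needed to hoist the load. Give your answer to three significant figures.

Wheel-and-axle MA = R/r = 61.2/9.2 = 6.6522.
Effort = load / MA = 2131 / 6.6522 = 320.35 lbf.

320 lbf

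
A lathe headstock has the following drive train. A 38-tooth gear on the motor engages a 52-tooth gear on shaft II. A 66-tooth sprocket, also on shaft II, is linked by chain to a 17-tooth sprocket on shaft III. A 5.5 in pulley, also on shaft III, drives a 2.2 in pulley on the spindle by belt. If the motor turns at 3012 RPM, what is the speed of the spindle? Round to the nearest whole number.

gear mesh 52/38 = 1.3684 → 3012/1.3684 = 2201.1 RPM
chain 17/66 = 0.25758 → 2201.1/0.25758 = 8545.4 RPM
belt 2.2/5.5 = 0.4 → 8545.4/0.4 = 21363 RPM

21363 RPM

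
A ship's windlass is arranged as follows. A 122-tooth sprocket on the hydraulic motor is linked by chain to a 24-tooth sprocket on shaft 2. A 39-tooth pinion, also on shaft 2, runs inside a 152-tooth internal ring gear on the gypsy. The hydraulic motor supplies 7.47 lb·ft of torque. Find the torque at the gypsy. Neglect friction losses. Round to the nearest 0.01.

After the chain (24/122): 7.47 × 0.19672 = 1.4695 lb·ft
After the internal gear (152/39): 1.4695 × 3.8974 = 5.7273 lb·ft

5.73 lb·ft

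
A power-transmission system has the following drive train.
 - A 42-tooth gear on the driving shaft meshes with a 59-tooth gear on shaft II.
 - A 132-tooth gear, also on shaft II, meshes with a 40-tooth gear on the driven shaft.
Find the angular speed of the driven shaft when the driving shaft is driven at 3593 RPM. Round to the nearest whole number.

the driving shaft → shaft II (gear mesh, 59/42): 3593 ÷ 1.4048 = 2557.7 RPM
shaft II → the driven shaft (gear mesh, 40/132): 2557.7 ÷ 0.30303 = 8440.5 RPM

8441 RPM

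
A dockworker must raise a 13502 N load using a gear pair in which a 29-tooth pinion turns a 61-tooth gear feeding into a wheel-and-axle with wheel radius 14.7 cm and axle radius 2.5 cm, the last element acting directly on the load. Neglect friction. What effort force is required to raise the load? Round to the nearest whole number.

Gear pair MA = 61/29 = 2.1034.
Wheel-and-axle MA = R/r = 14.7/2.5 = 5.88.
Combined ideal MA = 2.1034 × 5.88 = 12.368.
Effort = load / MA = 13502 / 12.368 = 1091.7 N.

1092 N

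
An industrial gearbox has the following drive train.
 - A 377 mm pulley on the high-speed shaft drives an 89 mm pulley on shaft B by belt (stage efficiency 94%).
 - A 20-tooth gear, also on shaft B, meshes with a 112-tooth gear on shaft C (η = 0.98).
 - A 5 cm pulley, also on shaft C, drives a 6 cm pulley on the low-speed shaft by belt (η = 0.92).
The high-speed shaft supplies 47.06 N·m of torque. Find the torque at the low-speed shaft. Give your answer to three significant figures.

63.3 N·m

After the belt (89/377): 47.06 × 0.23607 × 0.94 = 10.443 N·m
After the gear mesh (112/20): 10.443 × 5.6 × 0.98 = 57.312 N·m
After the belt (6/5): 57.312 × 1.2 × 0.92 = 63.272 N·m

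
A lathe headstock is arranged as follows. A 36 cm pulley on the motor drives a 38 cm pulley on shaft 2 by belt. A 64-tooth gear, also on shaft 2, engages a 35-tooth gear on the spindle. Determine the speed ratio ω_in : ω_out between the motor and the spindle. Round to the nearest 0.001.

Each stage contributes driven/driver: belt 38/36 = 1.0556, gear mesh 35/64 = 0.54688.
Overall: 1.0556 × 0.54688 = 0.57726.

0.577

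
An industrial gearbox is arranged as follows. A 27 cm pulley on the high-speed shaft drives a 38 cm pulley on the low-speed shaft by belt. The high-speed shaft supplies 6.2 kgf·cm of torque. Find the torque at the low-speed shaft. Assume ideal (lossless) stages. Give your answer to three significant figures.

8.73 kgf·cm

Belt: ratio = 38/27 = 1.4074; torque at the low-speed shaft = 6.2 × 1.4074 = 8.7259 kgf·cm.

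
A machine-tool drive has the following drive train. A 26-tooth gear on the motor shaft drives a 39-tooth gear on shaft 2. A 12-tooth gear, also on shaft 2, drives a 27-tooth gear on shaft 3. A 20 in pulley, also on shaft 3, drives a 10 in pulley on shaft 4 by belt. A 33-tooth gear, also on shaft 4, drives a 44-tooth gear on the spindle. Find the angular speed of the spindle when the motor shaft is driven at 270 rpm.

Gear mesh: ratio = 39/26 = 1.5, so shaft 2 turns at 270 / 1.5 = 180 rpm.
Gear mesh: ratio = 27/12 = 2.25, so shaft 3 turns at 180 / 2.25 = 80 rpm.
Belt: ratio = 10/20 = 0.5, so shaft 4 turns at 80 / 0.5 = 160 rpm.
Gear mesh: ratio = 44/33 = 1.3333, so the spindle turns at 160 / 1.3333 = 120 rpm.

120 rpm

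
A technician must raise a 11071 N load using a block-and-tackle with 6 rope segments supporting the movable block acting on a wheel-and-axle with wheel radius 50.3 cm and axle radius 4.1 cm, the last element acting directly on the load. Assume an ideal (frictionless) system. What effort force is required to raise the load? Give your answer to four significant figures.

150.4 N

Block-and-tackle MA = number of supporting rope parts = 6.
Wheel-and-axle MA = R/r = 50.3/4.1 = 12.268.
Combined ideal MA = 6 × 12.268 = 73.61.
Effort = load / MA = 11071 / 73.61 = 150.4 N.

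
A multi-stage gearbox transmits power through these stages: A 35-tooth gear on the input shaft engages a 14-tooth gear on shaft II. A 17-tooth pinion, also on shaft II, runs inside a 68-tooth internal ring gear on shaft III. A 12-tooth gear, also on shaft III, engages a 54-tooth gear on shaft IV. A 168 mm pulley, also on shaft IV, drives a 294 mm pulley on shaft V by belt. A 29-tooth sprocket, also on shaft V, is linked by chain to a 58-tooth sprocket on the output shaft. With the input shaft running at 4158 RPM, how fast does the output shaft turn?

gear mesh 14/35 = 0.4 → 4158/0.4 = 10395 RPM
internal gear 68/17 = 4 → 10395/4 = 2598.8 RPM
gear mesh 54/12 = 4.5 → 2598.8/4.5 = 577.5 RPM
belt 294/168 = 1.75 → 577.5/1.75 = 330 RPM
chain 58/29 = 2 → 330/2 = 165 RPM

165 RPM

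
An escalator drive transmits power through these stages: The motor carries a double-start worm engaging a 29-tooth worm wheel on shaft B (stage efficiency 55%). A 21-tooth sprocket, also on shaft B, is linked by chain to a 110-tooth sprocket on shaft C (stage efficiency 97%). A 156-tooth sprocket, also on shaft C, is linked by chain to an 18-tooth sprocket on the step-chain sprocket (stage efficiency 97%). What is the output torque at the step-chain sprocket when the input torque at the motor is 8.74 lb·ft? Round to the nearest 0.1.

39.6 lb·ft

Worm: ratio = 29/2 = 14.5; torque at shaft B = 8.74 × 14.5 × 0.55 = 69.702 lb·ft.
Chain: ratio = 110/21 = 5.2381; torque at shaft C = 69.702 × 5.2381 × 0.97 = 354.15 lb·ft.
Chain: ratio = 18/156 = 0.11538; torque at the step-chain sprocket = 354.15 × 0.11538 × 0.97 = 39.638 lb·ft.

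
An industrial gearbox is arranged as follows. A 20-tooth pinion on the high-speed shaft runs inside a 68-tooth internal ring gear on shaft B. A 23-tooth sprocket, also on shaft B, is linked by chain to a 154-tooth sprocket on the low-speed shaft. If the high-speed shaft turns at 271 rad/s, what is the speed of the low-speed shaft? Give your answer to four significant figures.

internal gear 68/20 = 3.4 → 271/3.4 = 79.706 rad/s
chain 154/23 = 6.6957 → 79.706/6.6957 = 11.904 rad/s

11.90 rad/s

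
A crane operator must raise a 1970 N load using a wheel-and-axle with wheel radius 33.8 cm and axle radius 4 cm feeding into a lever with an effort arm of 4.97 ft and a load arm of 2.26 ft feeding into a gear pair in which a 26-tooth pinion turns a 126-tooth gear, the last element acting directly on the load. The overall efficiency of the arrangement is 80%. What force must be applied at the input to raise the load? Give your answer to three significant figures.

27.3 N

Wheel-and-axle MA = R/r = 33.8/4 = 8.45.
Lever MA = effort arm / load arm = 4.97/2.26 = 2.1991.
Gear pair MA = 126/26 = 4.8462.
Combined ideal MA = 8.45 × 2.1991 × 4.8462 = 90.054.
Actual MA = 90.054 × 0.80 = 72.043.
Effort = load / actual MA = 1970 / 72.043 = 27.345 N.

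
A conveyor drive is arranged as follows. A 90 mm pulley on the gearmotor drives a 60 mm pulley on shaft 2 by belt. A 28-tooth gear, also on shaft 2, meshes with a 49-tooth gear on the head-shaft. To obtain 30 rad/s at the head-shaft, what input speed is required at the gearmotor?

Overall ratio R = 0.66667 × 1.75 = 1.1667.
Required input speed = output speed × R = 30 × 1.1667 = 35 rad/s.

35 rad/s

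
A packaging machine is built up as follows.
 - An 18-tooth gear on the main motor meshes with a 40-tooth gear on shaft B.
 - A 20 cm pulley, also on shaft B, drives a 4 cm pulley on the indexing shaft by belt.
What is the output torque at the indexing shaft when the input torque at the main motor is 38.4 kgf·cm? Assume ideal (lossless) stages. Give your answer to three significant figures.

gear mesh 40/18 = 2.2222 → τ = 38.4·2.2222 = 85.333 kgf·cm
belt 4/20 = 0.2 → τ = 85.333·0.2 = 17.067 kgf·cm

17.1 kgf·cm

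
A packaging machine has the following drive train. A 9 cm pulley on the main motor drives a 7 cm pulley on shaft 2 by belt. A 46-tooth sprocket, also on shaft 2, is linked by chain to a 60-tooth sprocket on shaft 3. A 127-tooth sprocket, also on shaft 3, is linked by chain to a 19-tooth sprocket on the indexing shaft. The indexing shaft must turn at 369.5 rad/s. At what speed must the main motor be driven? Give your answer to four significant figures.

56.08 rad/s

Overall ratio R = 0.77778 × 1.3043 × 0.14961 = 0.15177.
Required input speed = output speed × R = 369.5 × 0.15177 = 56.081 rad/s.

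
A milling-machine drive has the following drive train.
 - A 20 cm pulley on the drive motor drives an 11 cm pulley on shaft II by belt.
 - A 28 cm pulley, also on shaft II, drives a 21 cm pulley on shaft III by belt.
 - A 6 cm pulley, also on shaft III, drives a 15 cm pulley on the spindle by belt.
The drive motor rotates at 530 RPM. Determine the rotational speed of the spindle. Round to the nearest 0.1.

513.9 RPM

Belt: ratio = 11/20 = 0.55, so shaft II turns at 530 / 0.55 = 963.64 RPM.
Belt: ratio = 21/28 = 0.75, so shaft III turns at 963.64 / 0.75 = 1284.8 RPM.
Belt: ratio = 15/6 = 2.5, so the spindle turns at 1284.8 / 2.5 = 513.94 RPM.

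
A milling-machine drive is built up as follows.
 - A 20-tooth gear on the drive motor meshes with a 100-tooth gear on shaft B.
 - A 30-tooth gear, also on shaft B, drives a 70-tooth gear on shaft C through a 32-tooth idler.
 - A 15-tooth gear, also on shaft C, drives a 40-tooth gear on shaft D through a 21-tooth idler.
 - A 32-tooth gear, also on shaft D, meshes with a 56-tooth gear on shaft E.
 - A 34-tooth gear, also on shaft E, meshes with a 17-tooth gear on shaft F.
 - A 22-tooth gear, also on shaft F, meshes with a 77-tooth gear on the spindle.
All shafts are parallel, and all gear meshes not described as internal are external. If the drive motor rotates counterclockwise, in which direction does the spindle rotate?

counterclockwise

the drive motor → shaft B: external mesh, 1 reversal → CW.
shaft B → shaft C: driver → idler → driven is 2 external meshes, 2 reversals → CW.
shaft C → shaft D: driver → idler → driven is 2 external meshes, 2 reversals → CW.
shaft D → shaft E: external mesh, 1 reversal → CCW.
shaft E → shaft F: external mesh, 1 reversal → CW.
shaft F → the spindle: external mesh, 1 reversal → CCW.
8 reversals in total — an even number — so the spindle turns the same way as the drive motor.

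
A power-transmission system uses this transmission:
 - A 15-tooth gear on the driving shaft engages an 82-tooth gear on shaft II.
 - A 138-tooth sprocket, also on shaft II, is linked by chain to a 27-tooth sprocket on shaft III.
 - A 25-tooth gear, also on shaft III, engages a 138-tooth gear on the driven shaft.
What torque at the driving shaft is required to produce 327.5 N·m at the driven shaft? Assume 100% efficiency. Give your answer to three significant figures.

55.5 N·m

Overall ratio R = 5.4667 × 0.19565 × 5.52 = 5.904.
Input torque = output torque / R = 327.5 / 5.904 = 55.471 N·m.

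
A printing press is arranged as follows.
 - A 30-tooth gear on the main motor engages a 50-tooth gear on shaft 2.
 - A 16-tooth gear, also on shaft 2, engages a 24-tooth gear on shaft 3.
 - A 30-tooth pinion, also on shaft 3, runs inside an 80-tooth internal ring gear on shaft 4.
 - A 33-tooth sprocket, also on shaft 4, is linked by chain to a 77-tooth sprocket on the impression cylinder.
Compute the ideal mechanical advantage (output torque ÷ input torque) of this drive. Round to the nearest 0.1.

15.6

Each stage contributes driven/driver: gear mesh 50/30 = 1.6667, gear mesh 24/16 = 1.5, internal gear 80/30 = 2.6667, chain 77/33 = 2.3333.
Overall: 1.6667 × 1.5 × 2.6667 × 2.3333 = 15.556.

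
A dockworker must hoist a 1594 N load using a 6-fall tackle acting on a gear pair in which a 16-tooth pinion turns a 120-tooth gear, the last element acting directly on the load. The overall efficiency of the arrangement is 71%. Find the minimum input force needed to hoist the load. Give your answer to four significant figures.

49.89 N

Block-and-tackle MA = number of supporting rope parts = 6.
Gear pair MA = 120/16 = 7.5.
Combined ideal MA = 6 × 7.5 = 45.
Actual MA = 45 × 0.71 = 31.95.
Effort = load / actual MA = 1594 / 31.95 = 49.89 N.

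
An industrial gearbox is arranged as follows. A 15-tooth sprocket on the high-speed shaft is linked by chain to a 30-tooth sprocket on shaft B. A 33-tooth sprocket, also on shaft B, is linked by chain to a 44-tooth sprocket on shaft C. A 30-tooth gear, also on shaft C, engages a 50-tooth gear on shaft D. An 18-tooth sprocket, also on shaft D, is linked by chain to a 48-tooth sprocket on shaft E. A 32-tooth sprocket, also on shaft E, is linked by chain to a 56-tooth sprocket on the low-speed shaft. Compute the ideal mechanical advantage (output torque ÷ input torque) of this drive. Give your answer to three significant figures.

Each stage contributes driven/driver: chain 30/15 = 2, chain 44/33 = 1.3333, gear mesh 50/30 = 1.6667, chain 48/18 = 2.6667, chain 56/32 = 1.75.
Overall: 2 × 1.3333 × 1.6667 × 2.6667 × 1.75 = 20.741.

20.7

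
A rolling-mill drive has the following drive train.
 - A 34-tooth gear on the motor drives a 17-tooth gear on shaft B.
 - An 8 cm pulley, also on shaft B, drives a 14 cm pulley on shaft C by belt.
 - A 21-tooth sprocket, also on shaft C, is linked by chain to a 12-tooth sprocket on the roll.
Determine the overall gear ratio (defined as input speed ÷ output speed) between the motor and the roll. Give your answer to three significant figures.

Each stage contributes driven/driver: gear mesh 17/34 = 0.5, belt 14/8 = 1.75, chain 12/21 = 0.57143.
Overall: 0.5 × 1.75 × 0.57143 = 0.5.

0.500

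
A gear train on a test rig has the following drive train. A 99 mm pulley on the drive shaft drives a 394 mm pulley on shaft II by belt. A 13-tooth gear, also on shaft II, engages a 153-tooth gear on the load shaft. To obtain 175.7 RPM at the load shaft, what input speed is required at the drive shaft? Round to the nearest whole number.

8230 RPM

Overall ratio R = 3.9798 × 11.769 = 46.839.
Required input speed = output speed × R = 175.7 × 46.839 = 8229.6 RPM.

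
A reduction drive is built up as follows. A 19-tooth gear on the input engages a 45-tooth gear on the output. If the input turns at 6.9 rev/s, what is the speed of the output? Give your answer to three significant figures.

gear mesh 45/19 = 2.3684 → 6.9/2.3684 = 2.9133 rev/s

2.91 rev/s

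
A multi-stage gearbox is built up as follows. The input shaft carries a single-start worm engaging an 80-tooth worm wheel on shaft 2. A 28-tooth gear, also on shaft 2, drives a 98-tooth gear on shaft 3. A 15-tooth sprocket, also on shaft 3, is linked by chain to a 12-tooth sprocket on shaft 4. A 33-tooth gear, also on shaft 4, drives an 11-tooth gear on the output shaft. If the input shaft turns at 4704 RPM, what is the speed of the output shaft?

Worm: ratio = 80/1 = 80, so shaft 2 turns at 4704 / 80 = 58.8 RPM.
Gear mesh: ratio = 98/28 = 3.5, so shaft 3 turns at 58.8 / 3.5 = 16.8 RPM.
Chain: ratio = 12/15 = 0.8, so shaft 4 turns at 16.8 / 0.8 = 21 RPM.
Gear mesh: ratio = 11/33 = 0.33333, so the output shaft turns at 21 / 0.33333 = 63 RPM.

63 RPM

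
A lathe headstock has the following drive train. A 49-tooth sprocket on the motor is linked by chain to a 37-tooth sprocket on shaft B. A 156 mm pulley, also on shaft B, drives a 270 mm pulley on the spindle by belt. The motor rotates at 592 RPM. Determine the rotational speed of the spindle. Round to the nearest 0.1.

chain 37/49 = 0.7551 → 592/0.7551 = 784 RPM
belt 270/156 = 1.7308 → 784/1.7308 = 452.98 RPM

453.0 RPM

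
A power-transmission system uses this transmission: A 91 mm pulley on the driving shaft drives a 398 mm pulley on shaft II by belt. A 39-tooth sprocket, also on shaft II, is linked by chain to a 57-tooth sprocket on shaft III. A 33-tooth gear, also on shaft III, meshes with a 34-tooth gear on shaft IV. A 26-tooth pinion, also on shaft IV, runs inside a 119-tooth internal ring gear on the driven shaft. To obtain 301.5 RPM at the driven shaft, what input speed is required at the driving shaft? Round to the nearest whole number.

Overall ratio R = 4.3736 × 1.4615 × 1.0303 × 4.5769 = 30.143.
Required input speed = output speed × R = 301.5 × 30.143 = 9088.2 RPM.

9088 RPM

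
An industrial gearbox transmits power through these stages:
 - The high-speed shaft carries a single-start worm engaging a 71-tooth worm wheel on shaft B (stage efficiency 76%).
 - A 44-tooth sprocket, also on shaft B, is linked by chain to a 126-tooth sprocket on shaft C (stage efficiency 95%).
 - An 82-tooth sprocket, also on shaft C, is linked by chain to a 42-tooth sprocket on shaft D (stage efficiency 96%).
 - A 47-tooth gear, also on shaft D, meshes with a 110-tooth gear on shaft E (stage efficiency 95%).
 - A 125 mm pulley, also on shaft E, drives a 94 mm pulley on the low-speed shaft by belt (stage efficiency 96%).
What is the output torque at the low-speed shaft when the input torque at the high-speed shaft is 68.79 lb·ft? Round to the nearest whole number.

After the worm (71/1): 68.79 × 71 × 0.76 = 3711.9 lb·ft
After the chain (126/44): 3711.9 × 2.8636 × 0.95 = 10098 lb·ft
After the chain (42/82): 10098 × 0.5122 × 0.96 = 4965.3 lb·ft
After the gear mesh (110/47): 4965.3 × 2.3404 × 0.95 = 11040 lb·ft
After the belt (94/125): 11040 × 0.752 × 0.96 = 7969.9 lb·ft

7970 lb·ft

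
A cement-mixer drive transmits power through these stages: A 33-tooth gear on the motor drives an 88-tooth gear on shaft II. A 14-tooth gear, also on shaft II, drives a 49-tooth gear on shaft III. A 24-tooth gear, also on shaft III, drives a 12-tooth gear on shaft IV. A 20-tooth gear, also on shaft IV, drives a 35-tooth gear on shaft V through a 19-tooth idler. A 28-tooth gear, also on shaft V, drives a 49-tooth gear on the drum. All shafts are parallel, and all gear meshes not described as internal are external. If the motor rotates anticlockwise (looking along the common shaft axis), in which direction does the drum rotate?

the motor → shaft II: external mesh, 1 reversal → CW.
shaft II → shaft III: external mesh, 1 reversal → CCW.
shaft III → shaft IV: external mesh, 1 reversal → CW.
shaft IV → shaft V: driver → idler → driven is 2 external meshes, 2 reversals → CW.
shaft V → the drum: external mesh, 1 reversal → CCW.
6 reversals in total — an even number — so the drum turns the same way as the motor.

anticlockwise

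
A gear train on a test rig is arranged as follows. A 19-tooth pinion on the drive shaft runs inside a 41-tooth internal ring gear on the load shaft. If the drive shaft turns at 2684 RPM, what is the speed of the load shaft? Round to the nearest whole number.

the drive shaft → the load shaft (internal gear, 41/19): 2684 ÷ 2.1579 = 1243.8 RPM

1244 RPM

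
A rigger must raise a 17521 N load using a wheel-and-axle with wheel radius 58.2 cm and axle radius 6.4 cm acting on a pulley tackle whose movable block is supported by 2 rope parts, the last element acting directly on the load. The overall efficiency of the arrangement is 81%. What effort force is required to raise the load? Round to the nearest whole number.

1189 N

Wheel-and-axle MA = R/r = 58.2/6.4 = 9.0938.
Block-and-tackle MA = number of supporting rope parts = 2.
Combined ideal MA = 9.0938 × 2 = 18.188.
Actual MA = 18.188 × 0.81 = 14.732.
Effort = load / actual MA = 17521 / 14.732 = 1189.3 N.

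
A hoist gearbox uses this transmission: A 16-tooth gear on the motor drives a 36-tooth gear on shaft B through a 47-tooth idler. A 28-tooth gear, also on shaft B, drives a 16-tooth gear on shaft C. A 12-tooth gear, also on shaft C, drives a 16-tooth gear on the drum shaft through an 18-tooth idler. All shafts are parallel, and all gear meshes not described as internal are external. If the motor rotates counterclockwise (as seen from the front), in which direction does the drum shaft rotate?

the motor → shaft B: driver → idler → driven is 2 external meshes, 2 reversals → CCW.
shaft B → shaft C: external mesh, 1 reversal → CW.
shaft C → the drum shaft: driver → idler → driven is 2 external meshes, 2 reversals → CW.
5 reversals in total — an odd number — so the drum shaft turns opposite to the motor.

clockwise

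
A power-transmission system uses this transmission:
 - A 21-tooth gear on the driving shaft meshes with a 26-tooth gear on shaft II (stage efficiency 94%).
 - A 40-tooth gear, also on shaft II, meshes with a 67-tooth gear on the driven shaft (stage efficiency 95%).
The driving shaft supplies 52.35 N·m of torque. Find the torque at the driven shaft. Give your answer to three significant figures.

96.9 N·m

gear mesh 26/21 = 1.2381 → τ = 52.35·1.2381·0.94 = 60.925 N·m
gear mesh 67/40 = 1.675 → τ = 60.925·1.675·0.95 = 96.948 N·m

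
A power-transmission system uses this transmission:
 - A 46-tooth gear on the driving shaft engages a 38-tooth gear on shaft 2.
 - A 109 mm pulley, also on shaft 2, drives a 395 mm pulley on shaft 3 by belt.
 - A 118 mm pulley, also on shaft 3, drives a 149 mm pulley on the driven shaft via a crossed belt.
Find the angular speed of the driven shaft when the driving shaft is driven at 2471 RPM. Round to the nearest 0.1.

653.7 RPM

gear mesh 38/46 = 0.82609 → 2471/0.82609 = 2991.2 RPM
belt 395/109 = 3.6239 → 2991.2/3.6239 = 825.42 RPM
belt 149/118 = 1.2627 → 825.42/1.2627 = 653.69 RPM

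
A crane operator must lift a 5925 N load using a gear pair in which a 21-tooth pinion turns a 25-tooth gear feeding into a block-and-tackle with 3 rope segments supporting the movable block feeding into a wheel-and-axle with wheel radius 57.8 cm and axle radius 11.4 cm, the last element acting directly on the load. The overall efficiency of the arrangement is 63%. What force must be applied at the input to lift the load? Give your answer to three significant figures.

Gear pair MA = 25/21 = 1.1905.
Block-and-tackle MA = number of supporting rope parts = 3.
Wheel-and-axle MA = R/r = 57.8/11.4 = 5.0702.
Combined ideal MA = 1.1905 × 3 × 5.0702 = 18.108.
Actual MA = 18.108 × 0.63 = 11.408.
Effort = load / actual MA = 5925 / 11.408 = 519.38 N.

519 N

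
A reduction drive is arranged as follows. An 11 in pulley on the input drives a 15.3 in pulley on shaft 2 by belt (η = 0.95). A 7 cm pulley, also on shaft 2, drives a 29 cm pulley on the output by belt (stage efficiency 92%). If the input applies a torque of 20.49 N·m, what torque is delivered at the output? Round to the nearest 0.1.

103.2 N·m

After the belt (15.3/11): 20.49 × 1.3909 × 0.95 = 27.075 N·m
After the belt (29/7): 27.075 × 4.1429 × 0.92 = 103.19 N·m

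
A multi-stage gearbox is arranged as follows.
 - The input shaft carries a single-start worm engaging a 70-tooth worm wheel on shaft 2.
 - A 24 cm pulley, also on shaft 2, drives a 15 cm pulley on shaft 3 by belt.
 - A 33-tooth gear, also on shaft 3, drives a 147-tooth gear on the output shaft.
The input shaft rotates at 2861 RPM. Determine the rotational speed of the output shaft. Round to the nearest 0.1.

14.7 RPM

worm 70/1 = 70 → 2861/70 = 40.871 RPM
belt 15/24 = 0.625 → 40.871/0.625 = 65.394 RPM
gear mesh 147/33 = 4.4545 → 65.394/4.4545 = 14.68 RPM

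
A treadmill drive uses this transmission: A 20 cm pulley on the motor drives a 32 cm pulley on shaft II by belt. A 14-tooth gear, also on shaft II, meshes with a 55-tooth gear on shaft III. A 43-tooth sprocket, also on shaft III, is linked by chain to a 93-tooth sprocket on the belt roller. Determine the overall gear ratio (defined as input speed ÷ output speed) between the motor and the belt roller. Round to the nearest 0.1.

13.6

Each stage contributes driven/driver: belt 32/20 = 1.6, gear mesh 55/14 = 3.9286, chain 93/43 = 2.1628.
Overall: 1.6 × 3.9286 × 2.1628 = 13.595.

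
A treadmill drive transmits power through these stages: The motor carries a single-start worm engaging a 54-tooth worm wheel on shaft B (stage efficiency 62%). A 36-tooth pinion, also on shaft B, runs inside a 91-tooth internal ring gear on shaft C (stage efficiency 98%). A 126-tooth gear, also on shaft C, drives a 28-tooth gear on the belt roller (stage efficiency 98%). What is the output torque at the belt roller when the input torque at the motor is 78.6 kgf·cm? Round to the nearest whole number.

Worm: ratio = 54/1 = 54; torque at shaft B = 78.6 × 54 × 0.62 = 2631.5 kgf·cm.
Internal gear: ratio = 91/36 = 2.5278; torque at shaft C = 2631.5 × 2.5278 × 0.98 = 6518.9 kgf·cm.
Gear mesh: ratio = 28/126 = 0.22222; torque at the belt roller = 6518.9 × 0.22222 × 0.98 = 1419.7 kgf·cm.

1420 kgf·cm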